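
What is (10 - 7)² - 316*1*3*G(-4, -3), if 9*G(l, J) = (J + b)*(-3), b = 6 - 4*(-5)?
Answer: 7277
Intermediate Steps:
b = 26 (b = 6 + 20 = 26)
G(l, J) = -26/3 - J/3 (G(l, J) = ((J + 26)*(-3))/9 = ((26 + J)*(-3))/9 = (-78 - 3*J)/9 = -26/3 - J/3)
(10 - 7)² - 316*1*3*G(-4, -3) = (10 - 7)² - 316*1*3*(-26/3 - ⅓*(-3)) = 3² - 948*(-26/3 + 1) = 9 - 948*(-23)/3 = 9 - 316*(-23) = 9 + 7268 = 7277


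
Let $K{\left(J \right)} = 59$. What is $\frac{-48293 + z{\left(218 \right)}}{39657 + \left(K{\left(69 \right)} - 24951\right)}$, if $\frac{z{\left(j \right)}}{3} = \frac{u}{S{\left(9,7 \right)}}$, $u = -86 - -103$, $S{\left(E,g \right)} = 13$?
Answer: $- \frac{627758}{191945} \approx -3.2705$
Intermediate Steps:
$u = 17$ ($u = -86 + 103 = 17$)
$z{\left(j \right)} = \frac{51}{13}$ ($z{\left(j \right)} = 3 \cdot \frac{17}{13} = \frac{51}{13}$)
$\frac{-48293 + z{\left(218 \right)}}{39657 + \left(K{\left(69 \right)} - 24951\right)} = \frac{-48293 + \frac{51}{13}}{39657 + \left(59 - 24951\right)} = - \frac{627758}{13 \left(39657 + \left(59 - 24951\right)\right)} = - \frac{627758}{13 \left(39657 - 24892\right)} = - \frac{627758}{13 \cdot 14765} = \left(- \frac{627758}{13}\right) \frac{1}{14765} = - \frac{627758}{191945}$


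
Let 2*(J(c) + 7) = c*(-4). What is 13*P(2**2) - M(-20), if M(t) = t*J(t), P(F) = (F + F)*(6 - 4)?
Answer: 868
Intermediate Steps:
J(c) = -7 - 2*c (J(c) = -7 + (c*(-4))/2 = -7 + (-4*c)/2 = -7 - 2*c)
P(F) = 4*F (P(F) = (2*F)*2 = 4*F)
M(t) = t*(-7 - 2*t)
13*P(2**2) - M(-20) = 13*(4*2**2) - (-1)*(-20)*(7 + 2*(-20)) = 13*(4*4) - (-1)*(-20)*(7 - 40) = 13*16 - (-1)*(-20)*(-33) = 208 - 1*(-660) = 208 + 660 = 868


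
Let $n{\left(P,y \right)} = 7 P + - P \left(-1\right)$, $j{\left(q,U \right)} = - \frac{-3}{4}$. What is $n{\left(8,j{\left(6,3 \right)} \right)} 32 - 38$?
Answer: $2010$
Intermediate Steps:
$j{\left(q,U \right)} = \frac{3}{4}$ ($j{\left(q,U \right)} = - \frac{-3}{4} = \left(-1\right) \left(- \frac{3}{4}\right) = \frac{3}{4}$)
$n{\left(P,y \right)} = 8 P$ ($n{\left(P,y \right)} = 7 P + P = 8 P$)
$n{\left(8,j{\left(6,3 \right)} \right)} 32 - 38 = 8 \cdot 8 \cdot 32 - 38 = 64 \cdot 32 - 38 = 2048 - 38 = 2010$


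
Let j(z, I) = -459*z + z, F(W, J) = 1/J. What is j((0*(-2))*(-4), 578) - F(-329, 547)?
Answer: -1/547 ≈ -0.0018282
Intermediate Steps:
j(z, I) = -458*z
j((0*(-2))*(-4), 578) - F(-329, 547) = -458*0*(-2)*(-4) - 1/547 = -0*(-4) - 1*1/547 = -458*0 - 1/547 = 0 - 1/547 = -1/547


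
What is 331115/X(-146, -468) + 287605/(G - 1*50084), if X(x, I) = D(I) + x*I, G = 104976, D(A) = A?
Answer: 942310997/93124278 ≈ 10.119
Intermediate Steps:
X(x, I) = I + I*x (X(x, I) = I + x*I = I + I*x)
331115/X(-146, -468) + 287605/(G - 1*50084) = 331115/((-468*(1 - 146))) + 287605/(104976 - 1*50084) = 331115/((-468*(-145))) + 287605/(104976 - 50084) = 331115/67860 + 287605/54892 = 331115*(1/67860) + 287605*(1/54892) = 66223/13572 + 287605/54892 = 942310997/93124278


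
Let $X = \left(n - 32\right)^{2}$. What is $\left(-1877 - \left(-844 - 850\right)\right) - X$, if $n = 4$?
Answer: $-967$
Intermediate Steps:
$X = 784$ ($X = \left(4 - 32\right)^{2} = \left(-28\right)^{2} = 784$)
$\left(-1877 - \left(-844 - 850\right)\right) - X = \left(-1877 - \left(-844 - 850\right)\right) - 784 = \left(-1877 - -1694\right) - 784 = \left(-1877 + 1694\right) - 784 = -183 - 784 = -967$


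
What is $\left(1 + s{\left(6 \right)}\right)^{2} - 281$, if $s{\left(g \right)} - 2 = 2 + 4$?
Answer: $-200$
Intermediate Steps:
$s{\left(g \right)} = 8$ ($s{\left(g \right)} = 2 + \left(2 + 4\right) = 2 + 6 = 8$)
$\left(1 + s{\left(6 \right)}\right)^{2} - 281 = \left(1 + 8\right)^{2} - 281 = 9^{2} - 281 = 81 - 281 = -200$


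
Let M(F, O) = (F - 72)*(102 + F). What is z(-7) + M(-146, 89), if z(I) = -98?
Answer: 9494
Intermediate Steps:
M(F, O) = (-72 + F)*(102 + F)
z(-7) + M(-146, 89) = -98 + (-7344 + (-146)**2 + 30*(-146)) = -98 + (-7344 + 21316 - 4380) = -98 + 9592 = 9494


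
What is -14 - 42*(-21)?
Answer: 868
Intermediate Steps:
-14 - 42*(-21) = -14 + 882 = 868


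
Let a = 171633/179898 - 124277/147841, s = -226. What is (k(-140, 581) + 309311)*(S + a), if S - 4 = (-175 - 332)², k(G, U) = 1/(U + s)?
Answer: 125117070354072556793061/1573614429565 ≈ 7.9509e+10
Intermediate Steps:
k(G, U) = 1/(-226 + U) (k(G, U) = 1/(U - 226) = 1/(-226 + U))
a = 1005736869/8865433406 (a = 171633*(1/179898) - 124277*1/147841 = 57211/59966 - 124277/147841 = 1005736869/8865433406 ≈ 0.11344)
S = 257053 (S = 4 + (-175 - 332)² = 4 + (-507)² = 4 + 257049 = 257053)
(k(-140, 581) + 309311)*(S + a) = (1/(-226 + 581) + 309311)*(257053 + 1005736869/8865433406) = (1/355 + 309311)*(2278887259049387/8865433406) = (109805406/355)*(2278887259049387/8865433406) = 125117070354072556793061/1573614429565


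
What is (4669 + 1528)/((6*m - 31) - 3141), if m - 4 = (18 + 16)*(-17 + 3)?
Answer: -6197/6004 ≈ -1.0321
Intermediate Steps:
m = -472 (m = 4 + (18 + 16)*(-17 + 3) = 4 + 34*(-14) = 4 - 476 = -472)
(4669 + 1528)/((6*m - 31) - 3141) = (4669 + 1528)/((6*(-472) - 31) - 3141) = 6197/((-2832 - 31) - 3141) = 6197/(-2863 - 3141) = 6197/(-6004) = 6197*(-1/6004) = -6197/6004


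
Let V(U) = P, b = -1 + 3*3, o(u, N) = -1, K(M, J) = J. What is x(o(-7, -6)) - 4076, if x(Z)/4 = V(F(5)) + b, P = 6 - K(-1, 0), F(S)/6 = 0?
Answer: -4020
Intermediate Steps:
F(S) = 0 (F(S) = 6*0 = 0)
P = 6 (P = 6 - 1*0 = 6 + 0 = 6)
b = 8 (b = -1 + 9 = 8)
V(U) = 6
x(Z) = 56 (x(Z) = 4*(6 + 8) = 4*14 = 56)
x(o(-7, -6)) - 4076 = 56 - 4076 = -4020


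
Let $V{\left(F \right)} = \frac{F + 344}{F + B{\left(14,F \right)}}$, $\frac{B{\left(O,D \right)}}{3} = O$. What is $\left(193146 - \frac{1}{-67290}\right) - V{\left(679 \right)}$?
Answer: $\frac{9370619882191}{48516090} \approx 1.9314 \cdot 10^{5}$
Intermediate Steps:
$B{\left(O,D \right)} = 3 O$
$V{\left(F \right)} = \frac{344 + F}{42 + F}$ ($V{\left(F \right)} = \frac{F + 344}{F + 3 \cdot 14} = \frac{344 + F}{F + 42} = \frac{344 + F}{42 + F}$)
$\left(193146 - \frac{1}{-67290}\right) - V{\left(679 \right)} = \left(193146 - \frac{1}{-67290}\right) - \frac{344 + 679}{42 + 679} = \left(193146 - - \frac{1}{67290}\right) - \frac{1}{721} \cdot 1023 = \left(193146 + \frac{1}{67290}\right) - \frac{1}{721} \cdot 1023 = \frac{12996794341}{67290} - \frac{1023}{721} = \frac{9370619882191}{48516090}$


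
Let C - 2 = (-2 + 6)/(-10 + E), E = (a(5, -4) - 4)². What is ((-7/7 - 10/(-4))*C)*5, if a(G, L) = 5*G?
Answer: 6495/431 ≈ 15.070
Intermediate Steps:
E = 441 (E = (5*5 - 4)² = (25 - 4)² = 21² = 441)
C = 866/431 (C = 2 + (-2 + 6)/(-10 + 441) = 2 + 4/431 = 866/431 ≈ 2.0093)
((-7/7 - 10/(-4))*C)*5 = ((-7/7 - 10/(-4))*(866/431))*5 = ((-7*⅐ - 10*(-¼))*(866/431))*5 = ((-1 + 5/2)*(866/431))*5 = ((3/2)*(866/431))*5 = (1299/431)*5 = 6495/431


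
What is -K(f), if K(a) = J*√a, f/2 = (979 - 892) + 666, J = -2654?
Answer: 2654*√1506 ≈ 1.0299e+5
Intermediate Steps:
f = 1506 (f = 2*((979 - 892) + 666) = 2*(87 + 666) = 2*753 = 1506)
K(a) = -2654*√a
-K(f) = -(-2654)*√1506 = 2654*√1506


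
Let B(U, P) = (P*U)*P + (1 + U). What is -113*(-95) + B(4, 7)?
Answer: 10936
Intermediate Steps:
B(U, P) = 1 + U + U*P² (B(U, P) = U*P² + (1 + U) = 1 + U + U*P²)
-113*(-95) + B(4, 7) = -113*(-95) + (1 + 4 + 4*7²) = 10735 + (1 + 4 + 4*49) = 10735 + (1 + 4 + 196) = 10735 + 201 = 10936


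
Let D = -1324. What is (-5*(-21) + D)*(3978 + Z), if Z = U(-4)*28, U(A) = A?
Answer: -4712654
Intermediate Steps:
Z = -112 (Z = -4*28 = -112)
(-5*(-21) + D)*(3978 + Z) = (-5*(-21) - 1324)*(3978 - 112) = (105 - 1324)*3866 = -1219*3866 = -4712654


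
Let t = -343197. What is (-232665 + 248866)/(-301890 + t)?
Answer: -16201/645087 ≈ -0.025114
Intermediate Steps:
(-232665 + 248866)/(-301890 + t) = (-232665 + 248866)/(-301890 - 343197) = 16201/(-645087) = 16201*(-1/645087) = -16201/645087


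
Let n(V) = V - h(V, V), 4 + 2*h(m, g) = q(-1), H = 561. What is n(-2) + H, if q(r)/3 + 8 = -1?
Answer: 1149/2 ≈ 574.50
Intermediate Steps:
q(r) = -27 (q(r) = -24 + 3*(-1) = -24 - 3 = -27)
h(m, g) = -31/2 (h(m, g) = -2 + (1/2)*(-27) = -2 - 27/2 = -31/2)
n(V) = 31/2 + V (n(V) = V - 1*(-31/2) = V + 31/2 = 31/2 + V)
n(-2) + H = (31/2 - 2) + 561 = 27/2 + 561 = 1149/2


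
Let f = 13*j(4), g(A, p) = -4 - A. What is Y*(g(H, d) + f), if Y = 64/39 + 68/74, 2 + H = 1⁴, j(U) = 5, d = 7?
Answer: 229028/1443 ≈ 158.72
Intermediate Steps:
H = -1 (H = -2 + 1⁴ = -2 + 1 = -1)
Y = 3694/1443 (Y = 64*(1/39) + 68*(1/74) = 64/39 + 34/37 = 3694/1443 ≈ 2.5599)
f = 65 (f = 13*5 = 65)
Y*(g(H, d) + f) = 3694*((-4 - 1*(-1)) + 65)/1443 = 3694*((-4 + 1) + 65)/1443 = 3694*(-3 + 65)/1443 = (3694/1443)*62 = 229028/1443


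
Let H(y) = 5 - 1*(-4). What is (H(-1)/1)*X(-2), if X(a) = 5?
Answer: 45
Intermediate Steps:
H(y) = 9 (H(y) = 5 + 4 = 9)
(H(-1)/1)*X(-2) = (9/1)*5 = (9*1)*5 = 9*5 = 45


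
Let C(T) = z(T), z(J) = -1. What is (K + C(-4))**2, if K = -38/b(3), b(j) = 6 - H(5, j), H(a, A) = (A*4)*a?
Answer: 64/729 ≈ 0.087791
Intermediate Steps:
H(a, A) = 4*A*a (H(a, A) = (4*A)*a = 4*A*a)
C(T) = -1
b(j) = 6 - 20*j (b(j) = 6 - 4*j*5 = 6 - 20*j)
K = 19/27 (K = -38/(6 - 20*3) = -38/(6 - 60) = -38/(-54) = -38*(-1/54) = 19/27 ≈ 0.70370)
(K + C(-4))**2 = (19/27 - 1)**2 = (-8/27)**2 = 64/729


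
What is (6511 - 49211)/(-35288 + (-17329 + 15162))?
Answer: 8540/7491 ≈ 1.1400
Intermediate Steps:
(6511 - 49211)/(-35288 + (-17329 + 15162)) = -42700/(-35288 - 2167) = -42700/(-37455) = -42700*(-1/37455) = 8540/7491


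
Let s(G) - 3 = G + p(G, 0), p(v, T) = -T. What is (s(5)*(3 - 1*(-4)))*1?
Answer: 56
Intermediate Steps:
s(G) = 3 + G (s(G) = 3 + (G - 1*0) = 3 + (G + 0) = 3 + G)
(s(5)*(3 - 1*(-4)))*1 = ((3 + 5)*(3 - 1*(-4)))*1 = (8*(3 + 4))*1 = (8*7)*1 = 56*1 = 56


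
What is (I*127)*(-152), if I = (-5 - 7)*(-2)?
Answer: -463296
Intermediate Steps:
I = 24 (I = -12*(-2) = 24)
(I*127)*(-152) = (24*127)*(-152) = 3048*(-152) = -463296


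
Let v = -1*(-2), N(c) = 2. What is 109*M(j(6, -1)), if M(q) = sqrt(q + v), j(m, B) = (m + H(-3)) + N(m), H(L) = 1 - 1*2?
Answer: 327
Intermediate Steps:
v = 2
H(L) = -1 (H(L) = 1 - 2 = -1)
j(m, B) = 1 + m (j(m, B) = (m - 1) + 2 = (-1 + m) + 2 = 1 + m)
M(q) = sqrt(2 + q) (M(q) = sqrt(q + 2) = sqrt(2 + q))
109*M(j(6, -1)) = 109*sqrt(2 + (1 + 6)) = 109*sqrt(2 + 7) = 109*sqrt(9) = 109*3 = 327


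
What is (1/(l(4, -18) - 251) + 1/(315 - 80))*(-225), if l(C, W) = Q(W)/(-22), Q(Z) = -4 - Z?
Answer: -8235/130096 ≈ -0.063299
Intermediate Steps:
l(C, W) = 2/11 + W/22 (l(C, W) = (-4 - W)/(-22) = (-4 - W)*(-1/22) = 2/11 + W/22)
(1/(l(4, -18) - 251) + 1/(315 - 80))*(-225) = (1/((2/11 + (1/22)*(-18)) - 251) + 1/(315 - 80))*(-225) = (1/((2/11 - 9/11) - 251) + 1/235)*(-225) = (1/(-7/11 - 251) + 1/235)*(-225) = (1/(-2768/11) + 1/235)*(-225) = (-11/2768 + 1/235)*(-225) = (183/650480)*(-225) = -8235/130096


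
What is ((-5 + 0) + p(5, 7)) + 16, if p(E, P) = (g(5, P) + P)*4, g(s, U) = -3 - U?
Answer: -1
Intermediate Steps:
p(E, P) = -12 (p(E, P) = ((-3 - P) + P)*4 = -3*4 = -12)
((-5 + 0) + p(5, 7)) + 16 = ((-5 + 0) - 12) + 16 = (-5 - 12) + 16 = -17 + 16 = -1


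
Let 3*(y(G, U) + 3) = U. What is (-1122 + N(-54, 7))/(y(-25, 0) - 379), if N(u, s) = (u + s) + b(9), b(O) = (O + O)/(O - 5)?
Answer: 2329/764 ≈ 3.0484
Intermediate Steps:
b(O) = 2*O/(-5 + O) (b(O) = (2*O)/(-5 + O) = 2*O/(-5 + O))
y(G, U) = -3 + U/3
N(u, s) = 9/2 + s + u (N(u, s) = (u + s) + 2*9/(-5 + 9) = (s + u) + 2*9/4 = (s + u) + 2*9*(¼) = (s + u) + 9/2 = 9/2 + s + u)
(-1122 + N(-54, 7))/(y(-25, 0) - 379) = (-1122 + (9/2 + 7 - 54))/((-3 + (⅓)*0) - 379) = (-1122 - 85/2)/((-3 + 0) - 379) = -2329/(2*(-3 - 379)) = -2329/2/(-382) = -2329/2*(-1/382) = 2329/764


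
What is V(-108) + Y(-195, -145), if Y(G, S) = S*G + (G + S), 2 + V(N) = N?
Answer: 27825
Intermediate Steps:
V(N) = -2 + N
Y(G, S) = G + S + G*S (Y(G, S) = G*S + (G + S) = G + S + G*S)
V(-108) + Y(-195, -145) = (-2 - 108) + (-195 - 145 - 195*(-145)) = -110 + (-195 - 145 + 28275) = -110 + 27935 = 27825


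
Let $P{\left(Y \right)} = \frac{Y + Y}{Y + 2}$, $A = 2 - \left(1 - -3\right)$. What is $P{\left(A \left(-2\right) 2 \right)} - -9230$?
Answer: $\frac{46158}{5} \approx 9231.6$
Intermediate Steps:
$A = -2$ ($A = 2 - \left(1 + 3\right) = 2 - 4 = -2$)
$P{\left(Y \right)} = \frac{2 Y}{2 + Y}$
$P{\left(A \left(-2\right) 2 \right)} - -9230 = \frac{2 \left(-2\right) \left(-2\right) 2}{2 + \left(-2\right) \left(-2\right) 2} - -9230 = \frac{2 \cdot 4 \cdot 2}{2 + 4 \cdot 2} + 9230 = 2 \cdot 8 \frac{1}{2 + 8} + 9230 = 2 \cdot 8 \cdot \frac{1}{10} + 9230 = \frac{8}{5} + 9230 = \frac{46158}{5}$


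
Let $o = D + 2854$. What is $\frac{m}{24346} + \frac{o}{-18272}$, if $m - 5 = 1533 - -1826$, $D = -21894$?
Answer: $\frac{8203357}{6950783} \approx 1.1802$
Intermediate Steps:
$o = -19040$ ($o = -21894 + 2854 = -19040$)
$m = 3364$ ($m = 5 + \left(1533 - -1826\right) = 5 + \left(1533 + 1826\right) = 5 + 3359 = 3364$)
$\frac{m}{24346} + \frac{o}{-18272} = \frac{3364}{24346} - \frac{19040}{-18272} = 3364 \cdot \frac{1}{24346} - - \frac{595}{571} = \frac{1682}{12173} + \frac{595}{571} = \frac{8203357}{6950783}$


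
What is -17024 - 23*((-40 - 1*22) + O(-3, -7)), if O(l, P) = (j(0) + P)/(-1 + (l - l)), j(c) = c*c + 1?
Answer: -15736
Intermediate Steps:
j(c) = 1 + c² (j(c) = c² + 1 = 1 + c²)
O(l, P) = -1 - P (O(l, P) = ((1 + 0²) + P)/(-1 + (l - l)) = ((1 + 0) + P)/(-1 + 0) = (1 + P)/(-1) = (1 + P)*(-1) = -1 - P)
-17024 - 23*((-40 - 1*22) + O(-3, -7)) = -17024 - 23*((-40 - 1*22) + (-1 - 1*(-7))) = -17024 - 23*((-40 - 22) + (-1 + 7)) = -17024 - 23*(-62 + 6) = -17024 - 23*(-56) = -17024 - 1*(-1288) = -17024 + 1288 = -15736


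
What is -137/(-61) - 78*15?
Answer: -71233/61 ≈ -1167.8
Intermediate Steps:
-137/(-61) - 78*15 = -137*(-1/61) - 1170 = 137/61 - 1170 = -71233/61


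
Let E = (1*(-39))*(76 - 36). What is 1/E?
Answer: -1/1560 ≈ -0.00064103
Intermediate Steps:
E = -1560 (E = -39*40 = -1560)
1/E = 1/(-1560) = -1/1560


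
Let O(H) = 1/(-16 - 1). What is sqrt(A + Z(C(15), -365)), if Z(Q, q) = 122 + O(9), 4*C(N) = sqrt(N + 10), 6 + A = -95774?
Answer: I*sqrt(27645179)/17 ≈ 309.29*I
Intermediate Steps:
A = -95780 (A = -6 - 95774 = -95780)
C(N) = sqrt(10 + N)/4 (C(N) = sqrt(N + 10)/4 = sqrt(10 + N)/4)
O(H) = -1/17 (O(H) = 1/(-17) = -1/17)
Z(Q, q) = 2073/17 (Z(Q, q) = 122 - 1/17 = 2073/17)
sqrt(A + Z(C(15), -365)) = sqrt(-95780 + 2073/17) = sqrt(-1626187/17) = I*sqrt(27645179)/17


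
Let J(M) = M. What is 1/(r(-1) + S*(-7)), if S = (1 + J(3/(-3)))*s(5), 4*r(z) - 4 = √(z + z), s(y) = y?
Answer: 8/9 - 2*I*√2/9 ≈ 0.88889 - 0.31427*I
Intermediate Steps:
r(z) = 1 + √2*√z/4 (r(z) = 1 + √(z + z)/4 = 1 + √(2*z)/4 = 1 + (√2*√z)/4 = 1 + √2*√z/4)
S = 0 (S = (1 + 3/(-3))*5 = (1 + 3*(-⅓))*5 = (1 - 1)*5 = 0*5 = 0)
1/(r(-1) + S*(-7)) = 1/((1 + √2*√(-1)/4) + 0*(-7)) = 1/((1 + √2*I/4) + 0) = 1/((1 + I*√2/4) + 0) = 1/(1 + I*√2/4)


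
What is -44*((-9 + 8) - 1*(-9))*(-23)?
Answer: 8096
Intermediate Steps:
-44*((-9 + 8) - 1*(-9))*(-23) = -44*(-1 + 9)*(-23) = -44*8*(-23) = -352*(-23) = 8096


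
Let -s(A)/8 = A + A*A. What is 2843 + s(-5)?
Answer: 2683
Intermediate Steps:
s(A) = -8*A - 8*A² (s(A) = -8*(A + A*A) = -8*(A + A²) = -8*A - 8*A²)
2843 + s(-5) = 2843 - 8*(-5)*(1 - 5) = 2843 - 8*(-5)*(-4) = 2843 - 160 = 2683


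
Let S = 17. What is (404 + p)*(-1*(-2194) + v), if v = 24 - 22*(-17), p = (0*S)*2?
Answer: 1047168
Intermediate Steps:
p = 0 (p = (0*17)*2 = 0*2 = 0)
v = 398 (v = 24 + 374 = 398)
(404 + p)*(-1*(-2194) + v) = (404 + 0)*(-1*(-2194) + 398) = 404*(2194 + 398) = 404*2592 = 1047168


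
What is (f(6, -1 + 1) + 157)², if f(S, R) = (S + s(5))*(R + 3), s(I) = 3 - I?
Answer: 28561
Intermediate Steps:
f(S, R) = (-2 + S)*(3 + R) (f(S, R) = (S + (3 - 1*5))*(R + 3) = (S + (3 - 5))*(3 + R) = (S - 2)*(3 + R) = (-2 + S)*(3 + R))
(f(6, -1 + 1) + 157)² = ((-6 - 2*(-1 + 1) + 3*6 + (-1 + 1)*6) + 157)² = ((-6 - 2*0 + 18 + 0*6) + 157)² = ((-6 + 0 + 18 + 0) + 157)² = (12 + 157)² = 169² = 28561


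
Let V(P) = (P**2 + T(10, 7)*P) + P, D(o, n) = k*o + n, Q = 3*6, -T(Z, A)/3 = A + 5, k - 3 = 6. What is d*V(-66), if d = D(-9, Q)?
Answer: -419958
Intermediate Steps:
k = 9 (k = 3 + 6 = 9)
T(Z, A) = -15 - 3*A (T(Z, A) = -3*(A + 5) = -3*(5 + A) = -15 - 3*A)
Q = 18
D(o, n) = n + 9*o (D(o, n) = 9*o + n = n + 9*o)
d = -63 (d = 18 + 9*(-9) = 18 - 81 = -63)
V(P) = P**2 - 35*P (V(P) = (P**2 + (-15 - 3*7)*P) + P = (P**2 + (-15 - 21)*P) + P = (P**2 - 36*P) + P = P**2 - 35*P)
d*V(-66) = -(-4158)*(-35 - 66) = -(-4158)*(-101) = -63*6666 = -419958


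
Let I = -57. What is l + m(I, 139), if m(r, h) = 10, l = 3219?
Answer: 3229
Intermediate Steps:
l + m(I, 139) = 3219 + 10 = 3229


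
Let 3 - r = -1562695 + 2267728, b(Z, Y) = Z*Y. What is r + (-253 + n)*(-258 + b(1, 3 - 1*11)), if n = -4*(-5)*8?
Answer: -680292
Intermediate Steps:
b(Z, Y) = Y*Z
n = 160 (n = 20*8 = 160)
r = -705030 (r = 3 - (-1562695 + 2267728) = 3 - 1*705033 = 3 - 705033 = -705030)
r + (-253 + n)*(-258 + b(1, 3 - 1*11)) = -705030 + (-253 + 160)*(-258 + (3 - 1*11)*1) = -705030 - 93*(-258 + (3 - 11)*1) = -705030 - 93*(-258 - 8*1) = -705030 - 93*(-258 - 8) = -705030 - 93*(-266) = -705030 + 24738 = -680292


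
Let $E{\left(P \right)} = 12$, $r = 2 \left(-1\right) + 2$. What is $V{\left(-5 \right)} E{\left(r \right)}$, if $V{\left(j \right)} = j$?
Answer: $-60$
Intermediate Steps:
$r = 0$ ($r = -2 + 2 = 0$)
$V{\left(-5 \right)} E{\left(r \right)} = \left(-5\right) 12 = -60$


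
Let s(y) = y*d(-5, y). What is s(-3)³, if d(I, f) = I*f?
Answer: -91125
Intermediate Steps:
s(y) = -5*y² (s(y) = y*(-5*y) = -5*y²)
s(-3)³ = (-5*(-3)²)³ = (-5*9)³ = (-45)³ = -91125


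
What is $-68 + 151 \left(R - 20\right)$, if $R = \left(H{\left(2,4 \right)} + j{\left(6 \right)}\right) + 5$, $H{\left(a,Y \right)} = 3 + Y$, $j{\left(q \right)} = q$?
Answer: $-370$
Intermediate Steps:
$R = 18$ ($R = \left(\left(3 + 4\right) + 6\right) + 5 = \left(7 + 6\right) + 5 = 13 + 5 = 18$)
$-68 + 151 \left(R - 20\right) = -68 + 151 \left(18 - 20\right) = -68 + 151 \left(-2\right) = -68 - 302 = -370$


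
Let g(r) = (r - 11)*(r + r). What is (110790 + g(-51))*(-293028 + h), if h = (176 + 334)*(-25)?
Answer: -35810884692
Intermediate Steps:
g(r) = 2*r*(-11 + r) (g(r) = (-11 + r)*(2*r) = 2*r*(-11 + r))
h = -12750 (h = 510*(-25) = -12750)
(110790 + g(-51))*(-293028 + h) = (110790 + 2*(-51)*(-11 - 51))*(-293028 - 12750) = (110790 + 2*(-51)*(-62))*(-305778) = (110790 + 6324)*(-305778) = 117114*(-305778) = -35810884692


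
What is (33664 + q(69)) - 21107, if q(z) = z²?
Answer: 17318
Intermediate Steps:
(33664 + q(69)) - 21107 = (33664 + 69²) - 21107 = (33664 + 4761) - 21107 = 38425 - 21107 = 17318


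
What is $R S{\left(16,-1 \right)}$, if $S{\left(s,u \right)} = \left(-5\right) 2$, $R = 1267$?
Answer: $-12670$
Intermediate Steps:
$S{\left(s,u \right)} = -10$
$R S{\left(16,-1 \right)} = 1267 \left(-10\right) = -12670$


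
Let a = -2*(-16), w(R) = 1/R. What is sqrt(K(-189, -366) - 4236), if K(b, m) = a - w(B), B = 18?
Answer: I*sqrt(151346)/6 ≈ 64.839*I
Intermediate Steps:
a = 32
K(b, m) = 575/18 (K(b, m) = 32 - 1/18 = 575/18)
sqrt(K(-189, -366) - 4236) = sqrt(575/18 - 4236) = sqrt(-75673/18) = I*sqrt(151346)/6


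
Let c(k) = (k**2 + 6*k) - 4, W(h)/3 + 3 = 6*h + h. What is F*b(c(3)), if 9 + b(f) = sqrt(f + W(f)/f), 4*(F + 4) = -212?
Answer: 513 - 57*sqrt(23069)/23 ≈ 136.59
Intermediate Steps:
F = -57 (F = -4 + (1/4)*(-212) = -4 - 53 = -57)
W(h) = -9 + 21*h (W(h) = -9 + 3*(6*h + h) = -9 + 3*(7*h) = -9 + 21*h)
c(k) = -4 + k**2 + 6*k
b(f) = -9 + sqrt(f + (-9 + 21*f)/f)
F*b(c(3)) = -57*(-9 + sqrt(21 + (-4 + 3**2 + 6*3) - 9/(-4 + 3**2 + 6*3))) = -57*(-9 + sqrt(21 + (-4 + 9 + 18) - 9/(-4 + 9 + 18))) = -57*(-9 + sqrt(21 + 23 - 9/23)) = -57*(-9 + sqrt(1003/23)) = -57*(-9 + sqrt(23069)/23) = 513 - 57*sqrt(23069)/23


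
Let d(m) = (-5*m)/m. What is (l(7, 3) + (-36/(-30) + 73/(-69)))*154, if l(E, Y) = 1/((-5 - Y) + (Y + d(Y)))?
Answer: 2233/345 ≈ 6.4725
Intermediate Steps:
d(m) = -5
l(E, Y) = -1/10 (l(E, Y) = 1/((-5 - Y) + (Y - 5)) = 1/((-5 - Y) + (-5 + Y)) = 1/(-10) = -1/10)
(l(7, 3) + (-36/(-30) + 73/(-69)))*154 = (-1/10 + (-36/(-30) + 73/(-69)))*154 = (-1/10 + (-36*(-1/30) + 73*(-1/69)))*154 = (-1/10 + (6/5 - 73/69))*154 = (-1/10 + 49/345)*154 = (29/690)*154 = 2233/345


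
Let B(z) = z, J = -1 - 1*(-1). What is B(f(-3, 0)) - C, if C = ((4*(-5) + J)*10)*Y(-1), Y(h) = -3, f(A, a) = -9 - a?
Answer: -609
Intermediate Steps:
J = 0 (J = -1 + 1 = 0)
C = 600 (C = ((4*(-5) + 0)*10)*(-3) = ((-20 + 0)*10)*(-3) = -20*10*(-3) = -200*(-3) = 600)
B(f(-3, 0)) - C = (-9 - 1*0) - 1*600 = (-9 + 0) - 600 = -9 - 600 = -609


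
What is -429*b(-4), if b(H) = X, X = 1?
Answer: -429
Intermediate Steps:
b(H) = 1
-429*b(-4) = -429*1 = -429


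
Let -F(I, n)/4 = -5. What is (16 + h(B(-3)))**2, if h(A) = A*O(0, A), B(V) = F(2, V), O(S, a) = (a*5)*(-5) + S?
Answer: 99680256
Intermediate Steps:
O(S, a) = S - 25*a (O(S, a) = (5*a)*(-5) + S = -25*a + S = S - 25*a)
F(I, n) = 20 (F(I, n) = -4*(-5) = 20)
B(V) = 20
h(A) = -25*A**2 (h(A) = A*(0 - 25*A) = A*(-25*A) = -25*A**2)
(16 + h(B(-3)))**2 = (16 - 25*20**2)**2 = (16 - 25*400)**2 = (16 - 10000)**2 = (-9984)**2 = 99680256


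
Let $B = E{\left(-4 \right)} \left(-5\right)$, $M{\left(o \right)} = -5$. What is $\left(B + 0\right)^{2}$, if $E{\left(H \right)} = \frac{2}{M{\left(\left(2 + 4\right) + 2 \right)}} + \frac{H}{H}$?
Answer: $9$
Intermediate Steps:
$E{\left(H \right)} = \frac{3}{5}$ ($E{\left(H \right)} = \frac{2}{-5} + \frac{H}{H} = 2 \left(- \frac{1}{5}\right) + 1 = - \frac{2}{5} + 1 = \frac{3}{5}$)
$B = -3$ ($B = \frac{3}{5} \left(-5\right) = -3$)
$\left(B + 0\right)^{2} = \left(-3 + 0\right)^{2} = \left(-3\right)^{2} = 9$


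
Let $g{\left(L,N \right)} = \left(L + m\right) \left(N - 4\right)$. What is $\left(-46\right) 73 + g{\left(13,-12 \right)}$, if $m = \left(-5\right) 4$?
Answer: $-3246$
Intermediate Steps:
$m = -20$
$g{\left(L,N \right)} = \left(-20 + L\right) \left(-4 + N\right)$ ($g{\left(L,N \right)} = \left(L - 20\right) \left(N - 4\right) = \left(-20 + L\right) \left(-4 + N\right)$)
$\left(-46\right) 73 + g{\left(13,-12 \right)} = \left(-46\right) 73 + \left(80 - -240 - 52 + 13 \left(-12\right)\right) = -3358 + \left(80 + 240 - 52 - 156\right) = -3358 + 112 = -3246$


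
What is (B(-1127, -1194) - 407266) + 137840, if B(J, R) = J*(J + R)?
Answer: 2346341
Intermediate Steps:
(B(-1127, -1194) - 407266) + 137840 = (-1127*(-1127 - 1194) - 407266) + 137840 = (-1127*(-2321) - 407266) + 137840 = (2615767 - 407266) + 137840 = 2208501 + 137840 = 2346341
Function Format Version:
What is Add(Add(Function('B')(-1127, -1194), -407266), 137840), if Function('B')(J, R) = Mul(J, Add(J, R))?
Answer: 2346341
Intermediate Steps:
Add(Add(Function('B')(-1127, -1194), -407266), 137840) = Add(Add(Mul(-1127, Add(-1127, -1194)), -407266), 137840) = Add(Add(Mul(-1127, -2321), -407266), 137840) = Add(Add(2615767, -407266), 137840) = Add(2208501, 137840) = 2346341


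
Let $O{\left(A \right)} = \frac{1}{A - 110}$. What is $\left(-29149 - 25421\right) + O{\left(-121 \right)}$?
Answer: $- \frac{12605671}{231} \approx -54570.0$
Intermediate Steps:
$O{\left(A \right)} = \frac{1}{-110 + A}$
$\left(-29149 - 25421\right) + O{\left(-121 \right)} = \left(-29149 - 25421\right) + \frac{1}{-110 - 121} = -54570 + \frac{1}{-231} = -54570 - \frac{1}{231} = - \frac{12605671}{231}$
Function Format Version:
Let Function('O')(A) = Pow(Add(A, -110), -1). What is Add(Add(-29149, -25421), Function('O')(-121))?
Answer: Rational(-12605671, 231) ≈ -54570.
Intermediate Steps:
Function('O')(A) = Pow(Add(-110, A), -1)
Add(Add(-29149, -25421), Function('O')(-121)) = Add(Add(-29149, -25421), Pow(Add(-110, -121), -1)) = Add(-54570, Pow(-231, -1)) = Add(-54570, Rational(-1, 231)) = Rational(-12605671, 231)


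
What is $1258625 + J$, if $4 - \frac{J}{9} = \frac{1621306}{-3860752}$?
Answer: $\frac{2429696282413}{1930376} \approx 1.2587 \cdot 10^{6}$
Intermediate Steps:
$J = \frac{76789413}{1930376}$ ($J = 36 - 9 \frac{1621306}{-3860752} = 36 - 9 \cdot 1621306 \left(- \frac{1}{3860752}\right) = 36 - - \frac{7295877}{1930376} = 36 + \frac{7295877}{1930376} = \frac{76789413}{1930376} \approx 39.78$)
$1258625 + J = 1258625 + \frac{76789413}{1930376} = \frac{2429696282413}{1930376}$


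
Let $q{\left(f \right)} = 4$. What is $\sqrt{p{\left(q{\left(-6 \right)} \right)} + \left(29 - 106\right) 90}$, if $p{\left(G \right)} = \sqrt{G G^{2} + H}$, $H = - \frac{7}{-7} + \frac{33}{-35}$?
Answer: $\frac{\sqrt{-8489250 + 35 \sqrt{78470}}}{35} \approx 83.198 i$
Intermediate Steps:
$H = \frac{2}{35}$ ($H = \left(-7\right) \left(- \frac{1}{7}\right) + 33 \left(- \frac{1}{35}\right) = 1 - \frac{33}{35} = \frac{2}{35} \approx 0.057143$)
$p{\left(G \right)} = \sqrt{\frac{2}{35} + G^{3}}$ ($p{\left(G \right)} = \sqrt{G G^{2} + \frac{2}{35}} = \sqrt{G^{3} + \frac{2}{35}} = \sqrt{\frac{2}{35} + G^{3}}$)
$\sqrt{p{\left(q{\left(-6 \right)} \right)} + \left(29 - 106\right) 90} = \sqrt{\frac{\sqrt{70 + 1225 \cdot 4^{3}}}{35} + \left(29 - 106\right) 90} = \sqrt{\frac{\sqrt{70 + 1225 \cdot 64}}{35} - 6930} = \sqrt{\frac{\sqrt{70 + 78400}}{35} - 6930} = \sqrt{\frac{\sqrt{78470}}{35} - 6930} = \sqrt{-6930 + \frac{\sqrt{78470}}{35}}$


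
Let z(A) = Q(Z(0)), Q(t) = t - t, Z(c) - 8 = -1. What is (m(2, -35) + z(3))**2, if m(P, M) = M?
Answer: 1225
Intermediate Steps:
Z(c) = 7 (Z(c) = 8 - 1 = 7)
Q(t) = 0
z(A) = 0
(m(2, -35) + z(3))**2 = (-35 + 0)**2 = (-35)**2 = 1225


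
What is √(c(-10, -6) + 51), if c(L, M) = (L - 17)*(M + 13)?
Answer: I*√138 ≈ 11.747*I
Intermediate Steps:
c(L, M) = (-17 + L)*(13 + M)
√(c(-10, -6) + 51) = √((-221 - 17*(-6) + 13*(-10) - 10*(-6)) + 51) = √((-221 + 102 - 130 + 60) + 51) = √(-189 + 51) = √(-138) = I*√138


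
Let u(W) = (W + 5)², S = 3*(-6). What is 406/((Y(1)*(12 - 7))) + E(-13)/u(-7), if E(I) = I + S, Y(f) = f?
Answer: 1469/20 ≈ 73.450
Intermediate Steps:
S = -18
u(W) = (5 + W)²
E(I) = -18 + I (E(I) = I - 18 = -18 + I)
406/((Y(1)*(12 - 7))) + E(-13)/u(-7) = 406/((1*(12 - 7))) + (-18 - 13)/((5 - 7)²) = 406/((1*5)) - 31/((-2)²) = 406/5 - 31/4 = 1469/20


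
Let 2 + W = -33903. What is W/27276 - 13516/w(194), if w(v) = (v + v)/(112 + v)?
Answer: -28205963609/2645772 ≈ -10661.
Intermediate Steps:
w(v) = 2*v/(112 + v) (w(v) = (2*v)/(112 + v) = 2*v/(112 + v))
W = -33905 (W = -2 - 33903 = -33905)
W/27276 - 13516/w(194) = -33905/27276 - 13516/(2*194/(112 + 194)) = -33905*1/27276 - 13516/(2*194/306) = -33905/27276 - 13516/(2*194*(1/306)) = -33905/27276 - 13516/194/153 = -33905/27276 - 13516*153/194 = -33905/27276 - 1033974/97 = -28205963609/2645772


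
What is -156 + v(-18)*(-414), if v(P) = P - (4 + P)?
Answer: 1500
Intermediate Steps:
v(P) = -4 (v(P) = P + (-4 - P) = -4)
-156 + v(-18)*(-414) = -156 - 4*(-414) = -156 + 1656 = 1500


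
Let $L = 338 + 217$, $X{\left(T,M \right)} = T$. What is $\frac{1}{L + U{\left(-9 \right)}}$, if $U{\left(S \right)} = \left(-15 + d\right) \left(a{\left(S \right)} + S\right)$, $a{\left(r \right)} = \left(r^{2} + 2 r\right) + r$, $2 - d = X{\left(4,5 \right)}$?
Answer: $- \frac{1}{210} \approx -0.0047619$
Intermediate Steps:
$d = -2$ ($d = 2 - 4 = -2$)
$a{\left(r \right)} = r^{2} + 3 r$
$U{\left(S \right)} = - 17 S - 17 S \left(3 + S\right)$ ($U{\left(S \right)} = \left(-15 - 2\right) \left(S \left(3 + S\right) + S\right) = - 17 \left(S + S \left(3 + S\right)\right) = - 17 S - 17 S \left(3 + S\right)$)
$L = 555$
$\frac{1}{L + U{\left(-9 \right)}} = \frac{1}{555 + 17 \left(-9\right) \left(-4 - -9\right)} = \frac{1}{555 + 17 \left(-9\right) \left(-4 + 9\right)} = \frac{1}{555 + 17 \left(-9\right) 5} = \frac{1}{555 - 765} = \frac{1}{-210} = - \frac{1}{210}$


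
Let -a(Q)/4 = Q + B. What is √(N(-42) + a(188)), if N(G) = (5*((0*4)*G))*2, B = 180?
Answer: 8*I*√23 ≈ 38.367*I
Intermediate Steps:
N(G) = 0 (N(G) = (5*(0*G))*2 = (5*0)*2 = 0*2 = 0)
a(Q) = -720 - 4*Q (a(Q) = -4*(Q + 180) = -4*(180 + Q) = -720 - 4*Q)
√(N(-42) + a(188)) = √(0 + (-720 - 4*188)) = √(0 + (-720 - 752)) = √(0 - 1472) = √(-1472) = 8*I*√23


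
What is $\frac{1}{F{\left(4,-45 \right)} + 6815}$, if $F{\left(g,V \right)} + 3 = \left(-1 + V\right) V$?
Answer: $\frac{1}{8882} \approx 0.00011259$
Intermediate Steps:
$F{\left(g,V \right)} = -3 + V \left(-1 + V\right)$ ($F{\left(g,V \right)} = -3 + \left(-1 + V\right) V = -3 + V \left(-1 + V\right)$)
$\frac{1}{F{\left(4,-45 \right)} + 6815} = \frac{1}{\left(-3 + \left(-45\right)^{2} - -45\right) + 6815} = \frac{1}{\left(-3 + 2025 + 45\right) + 6815} = \frac{1}{2067 + 6815} = \frac{1}{8882}$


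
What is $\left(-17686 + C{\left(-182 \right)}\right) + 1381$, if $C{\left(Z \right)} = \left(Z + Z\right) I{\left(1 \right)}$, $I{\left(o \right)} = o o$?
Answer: $-16669$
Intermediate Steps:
$I{\left(o \right)} = o^{2}$
$C{\left(Z \right)} = 2 Z$ ($C{\left(Z \right)} = \left(Z + Z\right) 1^{2} = 2 Z 1 = 2 Z$)
$\left(-17686 + C{\left(-182 \right)}\right) + 1381 = \left(-17686 + 2 \left(-182\right)\right) + 1381 = \left(-17686 - 364\right) + 1381 = -18050 + 1381 = -16669$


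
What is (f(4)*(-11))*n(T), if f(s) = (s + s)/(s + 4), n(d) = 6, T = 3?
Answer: -66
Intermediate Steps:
f(s) = 2*s/(4 + s) (f(s) = (2*s)/(4 + s) = 2*s/(4 + s))
(f(4)*(-11))*n(T) = ((2*4/(4 + 4))*(-11))*6 = ((2*4/8)*(-11))*6 = ((2*4*(1/8))*(-11))*6 = (1*(-11))*6 = -11*6 = -66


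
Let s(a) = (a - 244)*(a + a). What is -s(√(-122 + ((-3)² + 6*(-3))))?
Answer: 262 + 488*I*√131 ≈ 262.0 + 5585.4*I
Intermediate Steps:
s(a) = 2*a*(-244 + a) (s(a) = (-244 + a)*(2*a) = 2*a*(-244 + a))
-s(√(-122 + ((-3)² + 6*(-3)))) = -2*√(-122 + ((-3)² + 6*(-3)))*(-244 + √(-122 + ((-3)² + 6*(-3)))) = -2*√(-122 + (9 - 18))*(-244 + √(-122 + (9 - 18))) = -2*√(-122 - 9)*(-244 + √(-122 - 9)) = -2*√(-131)*(-244 + √(-131)) = -2*I*√131*(-244 + I*√131)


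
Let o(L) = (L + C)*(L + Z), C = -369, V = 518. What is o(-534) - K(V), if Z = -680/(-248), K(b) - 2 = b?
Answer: 14855387/31 ≈ 4.7921e+5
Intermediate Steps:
K(b) = 2 + b
Z = 85/31 (Z = -680*(-1/248) = 85/31 ≈ 2.7419)
o(L) = (-369 + L)*(85/31 + L) (o(L) = (L - 369)*(L + 85/31) = (-369 + L)*(85/31 + L))
o(-534) - K(V) = (-31365/31 + (-534)² - 11354/31*(-534)) - (2 + 518) = (-31365/31 + 285156 + 6063036/31) - 1*520 = 14871507/31 - 520 = 14855387/31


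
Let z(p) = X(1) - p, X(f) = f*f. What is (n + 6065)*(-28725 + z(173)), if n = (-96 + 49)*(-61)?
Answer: -258108004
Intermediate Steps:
n = 2867 (n = -47*(-61) = 2867)
X(f) = f²
z(p) = 1 - p (z(p) = 1² - p = 1 - p)
(n + 6065)*(-28725 + z(173)) = (2867 + 6065)*(-28725 + (1 - 1*173)) = 8932*(-28725 + (1 - 173)) = 8932*(-28725 - 172) = 8932*(-28897) = -258108004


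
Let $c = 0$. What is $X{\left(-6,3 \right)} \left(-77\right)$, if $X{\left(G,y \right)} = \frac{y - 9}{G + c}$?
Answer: $-77$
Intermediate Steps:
$X{\left(G,y \right)} = \frac{-9 + y}{G}$ ($X{\left(G,y \right)} = \frac{y - 9}{G + 0} = \frac{-9 + y}{G}$)
$X{\left(-6,3 \right)} \left(-77\right) = \frac{-9 + 3}{-6} \left(-77\right) = \left(- \frac{1}{6}\right) \left(-6\right) \left(-77\right) = 1 \left(-77\right) = -77$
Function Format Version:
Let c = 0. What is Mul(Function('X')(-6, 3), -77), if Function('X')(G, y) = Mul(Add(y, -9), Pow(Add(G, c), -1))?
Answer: -77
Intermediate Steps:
Function('X')(G, y) = Mul(Pow(G, -1), Add(-9, y)) (Function('X')(G, y) = Mul(Add(y, -9), Pow(Add(G, 0), -1)) = Mul(Add(-9, y), Pow(G, -1)) = Mul(Pow(G, -1), Add(-9, y)))
Mul(Function('X')(-6, 3), -77) = Mul(Mul(Pow(-6, -1), Add(-9, 3)), -77) = Mul(Mul(Rational(-1, 6), -6), -77) = Mul(1, -77) = -77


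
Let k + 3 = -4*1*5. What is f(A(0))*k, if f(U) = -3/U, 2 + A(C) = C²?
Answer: -69/2 ≈ -34.500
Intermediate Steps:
A(C) = -2 + C²
k = -23 (k = -3 - 4*1*5 = -3 - 4*5 = -3 - 20 = -23)
f(A(0))*k = -3/(-2 + 0²)*(-23) = -3/(-2 + 0)*(-23) = -3/(-2)*(-23) = -3*(-½)*(-23) = (3/2)*(-23) = -69/2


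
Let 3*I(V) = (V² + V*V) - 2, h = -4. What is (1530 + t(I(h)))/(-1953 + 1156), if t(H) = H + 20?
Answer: -1560/797 ≈ -1.9573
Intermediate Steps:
I(V) = -⅔ + 2*V²/3 (I(V) = ((V² + V*V) - 2)/3 = ((V² + V²) - 2)/3 = (2*V² - 2)/3 = (-2 + 2*V²)/3 = -⅔ + 2*V²/3)
t(H) = 20 + H
(1530 + t(I(h)))/(-1953 + 1156) = (1530 + (20 + (-⅔ + (⅔)*(-4)²)))/(-1953 + 1156) = (1530 + (20 + (-⅔ + (⅔)*16)))/(-797) = (1530 + (20 + (-⅔ + 32/3)))*(-1/797) = (1530 + (20 + 10))*(-1/797) = (1530 + 30)*(-1/797) = 1560*(-1/797) = -1560/797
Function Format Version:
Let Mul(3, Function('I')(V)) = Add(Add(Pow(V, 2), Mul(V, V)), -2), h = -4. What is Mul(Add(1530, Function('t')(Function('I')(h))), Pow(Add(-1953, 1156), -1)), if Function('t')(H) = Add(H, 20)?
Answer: Rational(-1560, 797) ≈ -1.9573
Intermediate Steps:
Function('I')(V) = Add(Rational(-2, 3), Mul(Rational(2, 3), Pow(V, 2))) (Function('I')(V) = Mul(Rational(1, 3), Add(Add(Pow(V, 2), Mul(V, V)), -2)) = Mul(Rational(1, 3), Add(Add(Pow(V, 2), Pow(V, 2)), -2)) = Mul(Rational(1, 3), Add(Mul(2, Pow(V, 2)), -2)) = Mul(Rational(1, 3), Add(-2, Mul(2, Pow(V, 2)))) = Add(Rational(-2, 3), Mul(Rational(2, 3), Pow(V, 2))))
Function('t')(H) = Add(20, H)
Mul(Add(1530, Function('t')(Function('I')(h))), Pow(Add(-1953, 1156), -1)) = Mul(Add(1530, Add(20, Add(Rational(-2, 3), Mul(Rational(2, 3), Pow(-4, 2))))), Pow(Add(-1953, 1156), -1)) = Mul(Add(1530, Add(20, Add(Rational(-2, 3), Mul(Rational(2, 3), 16)))), Pow(-797, -1)) = Mul(Add(1530, Add(20, Add(Rational(-2, 3), Rational(32, 3)))), Rational(-1, 797)) = Mul(Add(1530, Add(20, 10)), Rational(-1, 797)) = Mul(Add(1530, 30), Rational(-1, 797)) = Mul(1560, Rational(-1, 797)) = Rational(-1560, 797)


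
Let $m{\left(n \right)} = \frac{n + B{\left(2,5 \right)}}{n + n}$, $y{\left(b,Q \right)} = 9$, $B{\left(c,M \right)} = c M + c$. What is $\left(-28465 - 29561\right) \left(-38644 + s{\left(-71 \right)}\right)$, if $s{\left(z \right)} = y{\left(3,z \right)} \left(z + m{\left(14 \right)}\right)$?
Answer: $\frac{15952652985}{7} \approx 2.2789 \cdot 10^{9}$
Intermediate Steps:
$B{\left(c,M \right)} = c + M c$ ($B{\left(c,M \right)} = M c + c = c + M c$)
$m{\left(n \right)} = \frac{12 + n}{2 n}$ ($m{\left(n \right)} = \frac{n + 2 \left(1 + 5\right)}{n + n} = \frac{n + 2 \cdot 6}{2 n} = \left(n + 12\right) \frac{1}{2 n} = \left(12 + n\right) \frac{1}{2 n} = \frac{12 + n}{2 n}$)
$s{\left(z \right)} = \frac{117}{14} + 9 z$ ($s{\left(z \right)} = 9 \left(z + \frac{12 + 14}{2 \cdot 14}\right) = 9 \left(z + \frac{1}{2} \cdot \frac{1}{14} \cdot 26\right) = 9 \left(z + \frac{13}{14}\right) = 9 \left(\frac{13}{14} + z\right) = \frac{117}{14} + 9 z$)
$\left(-28465 - 29561\right) \left(-38644 + s{\left(-71 \right)}\right) = \left(-28465 - 29561\right) \left(-38644 + \left(\frac{117}{14} + 9 \left(-71\right)\right)\right) = - 58026 \left(-38644 + \left(\frac{117}{14} - 639\right)\right) = - 58026 \left(-38644 - \frac{8829}{14}\right) = \left(-58026\right) \left(- \frac{549845}{14}\right) = \frac{15952652985}{7}$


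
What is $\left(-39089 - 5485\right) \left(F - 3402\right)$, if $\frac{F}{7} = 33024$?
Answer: $-10152441684$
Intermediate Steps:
$F = 231168$ ($F = 7 \cdot 33024 = 231168$)
$\left(-39089 - 5485\right) \left(F - 3402\right) = \left(-39089 - 5485\right) \left(231168 - 3402\right) = - 44574 \left(231168 + \left(-16293 + 12891\right)\right) = - 44574 \left(231168 - 3402\right) = \left(-44574\right) 227766 = -10152441684$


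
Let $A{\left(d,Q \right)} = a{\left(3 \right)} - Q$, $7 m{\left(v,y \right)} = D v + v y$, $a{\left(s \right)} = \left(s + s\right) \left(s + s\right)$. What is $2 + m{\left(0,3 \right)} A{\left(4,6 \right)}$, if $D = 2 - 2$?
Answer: $2$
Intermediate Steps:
$D = 0$ ($D = 2 - 2 = 0$)
$a{\left(s \right)} = 4 s^{2}$ ($a{\left(s \right)} = 2 s 2 s = 4 s^{2}$)
$m{\left(v,y \right)} = \frac{v y}{7}$ ($m{\left(v,y \right)} = \frac{0 v + v y}{7} = \frac{0 + v y}{7} = \frac{v y}{7}$)
$A{\left(d,Q \right)} = 36 - Q$ ($A{\left(d,Q \right)} = 4 \cdot 3^{2} - Q = 4 \cdot 9 - Q = 36 - Q$)
$2 + m{\left(0,3 \right)} A{\left(4,6 \right)} = 2 + \frac{1}{7} \cdot 0 \cdot 3 \left(36 - 6\right) = 2 + 0 \left(36 - 6\right) = 2 + 0 \cdot 30 = 2 + 0 = 2$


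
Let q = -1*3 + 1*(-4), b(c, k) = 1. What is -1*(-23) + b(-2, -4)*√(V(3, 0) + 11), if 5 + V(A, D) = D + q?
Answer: 23 + I ≈ 23.0 + 1.0*I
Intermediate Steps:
q = -7 (q = -3 - 4 = -7)
V(A, D) = -12 + D (V(A, D) = -5 + (D - 7) = -5 + (-7 + D) = -12 + D)
-1*(-23) + b(-2, -4)*√(V(3, 0) + 11) = -1*(-23) + 1*√((-12 + 0) + 11) = 23 + 1*√(-12 + 11) = 23 + 1*√(-1) = 23 + 1*I = 23 + I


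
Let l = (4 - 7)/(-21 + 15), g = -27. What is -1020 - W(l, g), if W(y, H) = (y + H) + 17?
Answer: -2021/2 ≈ -1010.5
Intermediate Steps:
l = 1/2 (l = -3/(-6) = -3*(-1/6) = 1/2 ≈ 0.50000)
W(y, H) = 17 + H + y (W(y, H) = (H + y) + 17 = 17 + H + y)
-1020 - W(l, g) = -1020 - (17 - 27 + 1/2) = -1020 - 1*(-19/2) = -1020 + 19/2 = -2021/2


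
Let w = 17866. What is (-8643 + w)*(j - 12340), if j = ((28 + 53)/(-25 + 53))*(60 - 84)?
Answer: -801165118/7 ≈ -1.1445e+8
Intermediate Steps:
j = -486/7 (j = (81/28)*(-24) = -486/7 ≈ -69.429)
(-8643 + w)*(j - 12340) = (-8643 + 17866)*(-486/7 - 12340) = 9223*(-86866/7) = -801165118/7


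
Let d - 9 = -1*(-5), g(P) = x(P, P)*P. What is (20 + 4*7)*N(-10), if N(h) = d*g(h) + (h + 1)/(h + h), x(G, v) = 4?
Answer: -134292/5 ≈ -26858.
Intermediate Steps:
g(P) = 4*P
d = 14 (d = 9 - 1*(-5) = 9 + 5 = 14)
N(h) = 56*h + (1 + h)/(2*h) (N(h) = 14*(4*h) + (h + 1)/(h + h) = 56*h + (1 + h)/((2*h)) = 56*h + (1 + h)*(1/(2*h)) = 56*h + (1 + h)/(2*h))
(20 + 4*7)*N(-10) = (20 + 4*7)*((1/2)*(1 - 10*(1 + 112*(-10)))/(-10)) = (20 + 28)*((1/2)*(-1/10)*(1 - 10*(1 - 1120))) = 48*((1/2)*(-1/10)*(1 - 10*(-1119))) = 48*((1/2)*(-1/10)*(1 + 11190)) = 48*((1/2)*(-1/10)*11191) = 48*(-11191/20) = -134292/5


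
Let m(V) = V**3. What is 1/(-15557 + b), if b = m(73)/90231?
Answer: -90231/1403334650 ≈ -6.4298e-5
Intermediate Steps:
b = 389017/90231 (b = 73**3/90231 = 389017*(1/90231) = 389017/90231 ≈ 4.3113)
1/(-15557 + b) = 1/(-15557 + 389017/90231) = 1/(-1403334650/90231) = -90231/1403334650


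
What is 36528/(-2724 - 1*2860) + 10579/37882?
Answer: -82792535/13220818 ≈ -6.2623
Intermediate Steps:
36528/(-2724 - 1*2860) + 10579/37882 = 36528/(-2724 - 2860) + 10579*(1/37882) = 36528/(-5584) + 10579/37882 = 36528*(-1/5584) + 10579/37882 = -2283/349 + 10579/37882 = -82792535/13220818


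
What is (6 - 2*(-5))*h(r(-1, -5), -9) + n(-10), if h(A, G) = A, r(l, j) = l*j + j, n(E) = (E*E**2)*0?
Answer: 0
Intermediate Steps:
n(E) = 0 (n(E) = E**3*0 = 0)
r(l, j) = j + j*l (r(l, j) = j*l + j = j + j*l)
(6 - 2*(-5))*h(r(-1, -5), -9) + n(-10) = (6 - 2*(-5))*(-5*(1 - 1)) + 0 = (6 + 10)*(-5*0) + 0 = 16*0 + 0 = 0 + 0 = 0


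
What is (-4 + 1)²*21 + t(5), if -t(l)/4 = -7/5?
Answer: 973/5 ≈ 194.60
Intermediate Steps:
t(l) = 28/5 (t(l) = -(-28)/5 = -4*(-7/5) = 28/5)
(-4 + 1)²*21 + t(5) = (-4 + 1)²*21 + 28/5 = (-3)²*21 + 28/5 = 9*21 + 28/5 = 189 + 28/5 = 973/5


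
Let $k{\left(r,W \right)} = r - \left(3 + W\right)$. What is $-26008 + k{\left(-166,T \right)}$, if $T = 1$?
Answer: $-26178$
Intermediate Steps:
$k{\left(r,W \right)} = -3 + r - W$
$-26008 + k{\left(-166,T \right)} = -26008 - 170 = -26178$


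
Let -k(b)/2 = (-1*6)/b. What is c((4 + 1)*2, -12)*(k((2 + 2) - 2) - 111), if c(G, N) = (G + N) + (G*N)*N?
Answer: -150990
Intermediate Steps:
k(b) = 12/b (k(b) = -2*(-1*6)/b = -(-12)/b = 12/b)
c(G, N) = G + N + G*N**2 (c(G, N) = (G + N) + G*N**2 = G + N + G*N**2)
c((4 + 1)*2, -12)*(k((2 + 2) - 2) - 111) = ((4 + 1)*2 - 12 + ((4 + 1)*2)*(-12)**2)*(12/((2 + 2) - 2) - 111) = (5*2 - 12 + (5*2)*144)*(12/(4 - 2) - 111) = (10 - 12 + 10*144)*(12/2 - 111) = (10 - 12 + 1440)*(12*(1/2) - 111) = 1438*(6 - 111) = 1438*(-105) = -150990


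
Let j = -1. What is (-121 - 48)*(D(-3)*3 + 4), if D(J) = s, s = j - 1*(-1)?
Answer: -676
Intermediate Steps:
s = 0 (s = -1 - 1*(-1) = -1 + 1 = 0)
D(J) = 0
(-121 - 48)*(D(-3)*3 + 4) = (-121 - 48)*(0*3 + 4) = -169*(0 + 4) = -169*4 = -676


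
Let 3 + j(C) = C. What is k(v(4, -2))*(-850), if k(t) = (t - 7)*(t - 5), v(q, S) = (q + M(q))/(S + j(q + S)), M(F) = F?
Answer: -566950/9 ≈ -62994.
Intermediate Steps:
j(C) = -3 + C
v(q, S) = 2*q/(-3 + q + 2*S) (v(q, S) = (q + q)/(S + (-3 + (q + S))) = (2*q)/(S + (-3 + (S + q))) = (2*q)/(S + (-3 + S + q)) = (2*q)/(-3 + q + 2*S) = 2*q/(-3 + q + 2*S))
k(t) = (-7 + t)*(-5 + t)
k(v(4, -2))*(-850) = (35 + (2*4/(-3 + 4 + 2*(-2)))² - 24*4/(-3 + 4 + 2*(-2)))*(-850) = (35 + (2*4/(-3 + 4 - 4))² - 24*4/(-3 + 4 - 4))*(-850) = (35 + (2*4/(-3))² - 24*4/(-3))*(-850) = (35 + (2*4*(-⅓))² - 24*4*(-1)/3)*(-850) = (35 + (-8/3)² - 12*(-8/3))*(-850) = (35 + 64/9 + 32)*(-850) = (667/9)*(-850) = -566950/9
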